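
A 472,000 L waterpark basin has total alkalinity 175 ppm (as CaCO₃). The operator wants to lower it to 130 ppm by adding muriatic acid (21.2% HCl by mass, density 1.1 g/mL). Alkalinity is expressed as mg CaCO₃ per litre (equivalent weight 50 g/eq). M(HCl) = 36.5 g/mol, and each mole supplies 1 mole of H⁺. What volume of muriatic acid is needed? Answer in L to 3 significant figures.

66.5 L

Alkalinity to neutralize: (175 − 130) = 45 mg/L as CaCO₃ × 472,000 L = 21,240 g as CaCO₃.
Equivalents of H⁺ required: 21,240 ÷ 50 g/eq = 424.8 eq = 424.8 mol HCl.
Mass of HCl: 424.8 × 36.5 = 15,510 g.
Mass of 21.2% solution: 15,510 / 0.212 = 73,140 g.
Volume: 73,140 g ÷ 1.1 g/mL = 66,490 mL.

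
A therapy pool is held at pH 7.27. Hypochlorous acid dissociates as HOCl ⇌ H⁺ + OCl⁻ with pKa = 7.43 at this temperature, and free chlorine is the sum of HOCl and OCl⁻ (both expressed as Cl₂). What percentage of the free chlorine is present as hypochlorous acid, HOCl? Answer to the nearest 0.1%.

[OCl⁻]/[HOCl] = 10^(pH − pKa) = 10^(7.27 − 7.43) = 10^-0.16 = 0.6918.
Fraction as HOCl = 1 / (1 + 0.6918) = 0.5911.

59.1%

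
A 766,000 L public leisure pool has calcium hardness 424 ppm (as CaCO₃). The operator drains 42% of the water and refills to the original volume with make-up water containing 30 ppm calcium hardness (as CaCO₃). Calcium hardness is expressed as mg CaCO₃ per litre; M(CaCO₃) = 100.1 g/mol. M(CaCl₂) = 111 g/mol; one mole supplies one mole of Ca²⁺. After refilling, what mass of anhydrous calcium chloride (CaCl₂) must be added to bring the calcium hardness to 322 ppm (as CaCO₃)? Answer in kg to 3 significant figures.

After draining 42% and refilling: 424 × 0.58 + 30 × 0.42 = 258.52 ppm.
Deficit to target: 322 − 258.52 = 63.48 mg/L.
As CaCO₃: 63.48 mg/L × 766,000 L = 48,630 g; ÷ 100.1 = 485.8 mol Ca²⁺.
Mass: 485.8 × 111 = 53,920 g.

53.9 kg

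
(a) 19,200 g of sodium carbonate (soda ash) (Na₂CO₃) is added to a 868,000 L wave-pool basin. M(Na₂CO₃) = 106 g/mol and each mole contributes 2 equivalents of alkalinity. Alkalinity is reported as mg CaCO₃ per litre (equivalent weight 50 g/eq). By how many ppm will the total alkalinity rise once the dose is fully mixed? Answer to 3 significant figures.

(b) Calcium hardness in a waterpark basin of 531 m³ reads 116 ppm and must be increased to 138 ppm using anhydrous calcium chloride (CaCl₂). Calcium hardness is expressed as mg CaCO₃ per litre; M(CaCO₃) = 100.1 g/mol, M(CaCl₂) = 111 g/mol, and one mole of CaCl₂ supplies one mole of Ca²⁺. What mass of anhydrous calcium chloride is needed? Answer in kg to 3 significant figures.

(a) Moles of Na₂CO₃: 19,200 g ÷ 106 g/mol = 181.1 mol → 362.3 eq of alkalinity.
(a) As CaCO₃: 362.3 eq × 50 g/eq = 18,110 g.
(a) Rise: 18,110 g / 868,000 L × 1000 = 20.87 mg/L.

(b) Volume: 531 m³ = 531,000 L.
(b) Hardness to add: (138 − 116) = 22 mg/L as CaCO₃ × 531,000 L = 11,680 g as CaCO₃.
(b) Moles of Ca²⁺ (1 mol Ca²⁺ ≡ 1 mol CaCO₃): 11,680 / 100.1 g/mol = 116.7 mol.
(b) Mass of CaCl₂: 116.7 × 111 = 12,950 g.

(a) 20.9 ppm; (b) 13.0 kg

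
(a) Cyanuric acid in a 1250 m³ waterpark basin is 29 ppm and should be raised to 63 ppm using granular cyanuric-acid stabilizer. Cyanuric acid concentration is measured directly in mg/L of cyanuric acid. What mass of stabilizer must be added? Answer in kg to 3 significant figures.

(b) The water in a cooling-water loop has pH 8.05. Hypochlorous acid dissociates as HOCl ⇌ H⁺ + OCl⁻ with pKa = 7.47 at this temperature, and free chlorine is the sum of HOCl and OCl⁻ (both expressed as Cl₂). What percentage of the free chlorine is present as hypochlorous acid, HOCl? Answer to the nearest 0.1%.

(a) Volume: 1250 m³ = 1,250,000 L.
(a) CYA to add: (63 − 29) = 34 mg/L × 1,250,000 L = 42,500 g cyanuric acid.

(b) [OCl⁻]/[HOCl] = 10^(pH − pKa) = 10^(8.05 − 7.47) = 10^0.58 = 3.802.
(b) Fraction as HOCl = 1 / (1 + 3.802) = 0.2083.

(a) 42.5 kg; (b) 20.8%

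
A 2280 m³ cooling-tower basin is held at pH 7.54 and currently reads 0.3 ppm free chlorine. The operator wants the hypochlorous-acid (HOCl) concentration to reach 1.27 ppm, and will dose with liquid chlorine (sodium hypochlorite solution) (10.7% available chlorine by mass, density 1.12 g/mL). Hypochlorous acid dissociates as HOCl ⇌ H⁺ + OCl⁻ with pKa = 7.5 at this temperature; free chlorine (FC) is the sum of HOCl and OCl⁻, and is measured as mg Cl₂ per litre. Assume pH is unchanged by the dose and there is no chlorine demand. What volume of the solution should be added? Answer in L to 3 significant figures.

44.9 L

Volume: 2280 m³ = 2,280,000 L.
[OCl⁻]/[HOCl] = 10^(pH − pKa) = 10^(7.54 − 7.5) = 1.096; fraction as HOCl = 1/(1 + 1.096) = 0.477.
Free chlorine required for 1.27 ppm HOCl: 1.27 / 0.477 = 2.663 ppm.
FC to add: 2.663 − 0.3 = 2.363 mg/L as Cl₂.
Cl₂ equivalent: 2.363 mg/L × 2,280,000 L = 5387 g.
Product at 10.7% available Cl: 5387 / 0.107 = 50,340 g.
Volume: 50,340 g ÷ 1.12 g/mL = 44,950 mL.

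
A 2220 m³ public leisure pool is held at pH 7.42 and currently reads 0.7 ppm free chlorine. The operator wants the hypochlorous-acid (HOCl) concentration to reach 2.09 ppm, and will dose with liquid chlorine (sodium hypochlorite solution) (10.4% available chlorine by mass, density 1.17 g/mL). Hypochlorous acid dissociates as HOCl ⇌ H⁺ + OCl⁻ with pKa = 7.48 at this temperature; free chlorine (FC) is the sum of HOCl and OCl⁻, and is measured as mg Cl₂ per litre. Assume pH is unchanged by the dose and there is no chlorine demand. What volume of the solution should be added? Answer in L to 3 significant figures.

Volume: 2220 m³ = 2,220,000 L.
[OCl⁻]/[HOCl] = 10^(pH − pKa) = 10^(7.42 − 7.48) = 0.871; fraction as HOCl = 1/(1 + 0.871) = 0.5345.
Free chlorine required for 2.09 ppm HOCl: 2.09 / 0.5345 = 3.91 ppm.
FC to add: 3.91 − 0.7 = 3.21 mg/L as Cl₂.
Cl₂ equivalent: 3.21 mg/L × 2,220,000 L = 7127 g.
Product at 10.4% available Cl: 7127 / 0.104 = 68,530 g.
Volume: 68,530 g ÷ 1.17 g/mL = 58,570 mL.

58.6 L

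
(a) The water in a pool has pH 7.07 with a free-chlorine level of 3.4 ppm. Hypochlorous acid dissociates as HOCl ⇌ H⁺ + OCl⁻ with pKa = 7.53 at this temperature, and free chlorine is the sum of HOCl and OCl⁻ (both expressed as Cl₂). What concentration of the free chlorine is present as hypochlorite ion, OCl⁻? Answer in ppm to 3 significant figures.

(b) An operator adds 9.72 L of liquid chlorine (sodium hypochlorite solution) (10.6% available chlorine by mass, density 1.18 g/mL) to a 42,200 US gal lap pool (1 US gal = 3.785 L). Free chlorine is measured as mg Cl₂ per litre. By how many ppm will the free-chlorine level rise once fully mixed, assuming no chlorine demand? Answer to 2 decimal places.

(a) 0.875 ppm; (b) 7.61 ppm

(a) [OCl⁻]/[HOCl] = 10^(pH − pKa) = 10^(7.07 − 7.53) = 10^-0.46 = 0.3467.
(a) Fraction as HOCl = 1 / (1 + 0.3467) = 0.7425.
(a) OCl⁻ = (1 − 0.7425) × 3.4 ppm = 0.8754 ppm.

(b) Volume: 42,200 US gal × 3.785 L/gal = 159,727 L.
(b) Mass of solution: 9.72 L × 1000 mL/L × 1.18 g/mL = 11,470 g.
(b) Available chlorine delivered: 11,470 g × 0.106 = 1216 g as Cl₂.
(b) Concentration rise: 1216 g / 159,727 L = 7.612 mg/L = 7.61 ppm.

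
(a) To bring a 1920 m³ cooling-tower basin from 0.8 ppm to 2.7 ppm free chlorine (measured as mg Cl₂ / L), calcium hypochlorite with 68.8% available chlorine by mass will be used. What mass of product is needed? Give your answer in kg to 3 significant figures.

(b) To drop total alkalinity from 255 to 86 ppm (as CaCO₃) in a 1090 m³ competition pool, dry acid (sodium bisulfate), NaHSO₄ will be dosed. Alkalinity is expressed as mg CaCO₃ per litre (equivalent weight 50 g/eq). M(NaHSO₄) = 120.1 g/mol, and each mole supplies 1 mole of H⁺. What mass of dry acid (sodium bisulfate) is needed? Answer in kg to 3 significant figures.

(a) 5.30 kg; (b) 442 kg

(a) Volume: 1920 m³ = 1,920,000 L.
(a) Chlorine deficit: 2.7 − 0.8 = 1.9 ppm = 1.9 mg/L as Cl₂.
(a) Cl₂ equivalent needed: 1.9 mg/L × 1,920,000 L = 3,648,000 mg = 3648 g.
(a) Product at 68.8% available chlorine: 3648 / 0.688 = 5302 g.

(b) Volume: 1090 m³ = 1,090,000 L.
(b) Alkalinity to neutralize: (255 − 86) = 169 mg/L as CaCO₃ × 1,090,000 L = 184,200 g as CaCO₃.
(b) Equivalents of H⁺ required: 184,200 ÷ 50 g/eq = 3684 eq = 3684 mol NaHSO₄.
(b) Mass of NaHSO₄: 3684 × 120.1 = 442,500 g.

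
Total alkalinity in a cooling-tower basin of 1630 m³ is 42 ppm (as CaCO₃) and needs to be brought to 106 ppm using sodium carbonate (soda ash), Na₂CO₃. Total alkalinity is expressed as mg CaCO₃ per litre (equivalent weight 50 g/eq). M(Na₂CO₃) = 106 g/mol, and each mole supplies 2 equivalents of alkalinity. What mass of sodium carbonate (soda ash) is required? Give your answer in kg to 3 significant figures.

Volume: 1630 m³ = 1,630,000 L.
Alkalinity to add: (106 − 42) = 64 mg/L as CaCO₃ × 1,630,000 L = 104,300 g as CaCO₃.
Equivalents: 104,300 g ÷ 50 g/eq = 2086 eq.
Each mole of Na₂CO₃ supplies 2 eq, so 2086 / 2 = 1043 mol.
Mass: 1043 mol × 106 g/mol = 110,600 g.

111 kg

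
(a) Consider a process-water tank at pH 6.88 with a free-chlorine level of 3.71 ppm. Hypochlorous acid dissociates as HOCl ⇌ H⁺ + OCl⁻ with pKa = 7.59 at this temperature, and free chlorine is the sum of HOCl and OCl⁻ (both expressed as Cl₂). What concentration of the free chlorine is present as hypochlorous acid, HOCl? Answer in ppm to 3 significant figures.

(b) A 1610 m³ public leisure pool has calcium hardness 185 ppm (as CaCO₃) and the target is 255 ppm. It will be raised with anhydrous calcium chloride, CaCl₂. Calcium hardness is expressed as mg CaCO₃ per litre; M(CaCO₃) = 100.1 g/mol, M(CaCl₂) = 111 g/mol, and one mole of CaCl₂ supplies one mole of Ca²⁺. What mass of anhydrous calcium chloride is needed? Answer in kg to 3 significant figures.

(a) [OCl⁻]/[HOCl] = 10^(pH − pKa) = 10^(6.88 − 7.59) = 10^-0.71 = 0.195.
(a) Fraction as HOCl = 1 / (1 + 0.195) = 0.8368.
(a) HOCl = 0.8368 × 3.71 ppm = 3.105 ppm.

(b) Volume: 1610 m³ = 1,610,000 L.
(b) Hardness to add: (255 − 185) = 70 mg/L as CaCO₃ × 1,610,000 L = 112,700 g as CaCO₃.
(b) Moles of Ca²⁺ (1 mol Ca²⁺ ≡ 1 mol CaCO₃): 112,700 / 100.1 g/mol = 1126 mol.
(b) Mass of CaCl₂: 1126 × 111 = 125,000 g.

(a) 3.10 ppm; (b) 125 kg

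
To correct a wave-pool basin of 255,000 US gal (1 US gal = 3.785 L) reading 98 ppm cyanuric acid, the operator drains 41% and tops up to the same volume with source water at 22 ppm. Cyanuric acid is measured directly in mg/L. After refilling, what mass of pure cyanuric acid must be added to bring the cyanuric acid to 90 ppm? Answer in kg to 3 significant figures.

22.4 kg

Volume: 255,000 US gal × 3.785 L/gal = 965,175 L.
After draining 41% and refilling: 98 × 0.59 + 22 × 0.41 = 66.84 ppm.
Deficit to target: 90 − 66.84 = 23.16 mg/L.
Mass: 23.16 mg/L × 965,175 L = 22,350 g cyanuric acid.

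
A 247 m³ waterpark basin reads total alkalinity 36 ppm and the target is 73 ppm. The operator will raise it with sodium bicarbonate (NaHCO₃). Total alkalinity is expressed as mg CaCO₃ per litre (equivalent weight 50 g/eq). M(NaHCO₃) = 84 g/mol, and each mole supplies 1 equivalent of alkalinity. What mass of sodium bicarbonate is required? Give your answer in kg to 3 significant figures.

15.4 kg

Volume: 247 m³ = 247,000 L.
Alkalinity to add: (73 − 36) = 37 mg/L as CaCO₃ × 247,000 L = 9139 g as CaCO₃.
Equivalents: 9139 g ÷ 50 g/eq = 182.8 eq.
NaHCO₃ supplies 1 eq per mole → 182.8 mol.
Mass: 182.8 mol × 84 g/mol = 15,350 g.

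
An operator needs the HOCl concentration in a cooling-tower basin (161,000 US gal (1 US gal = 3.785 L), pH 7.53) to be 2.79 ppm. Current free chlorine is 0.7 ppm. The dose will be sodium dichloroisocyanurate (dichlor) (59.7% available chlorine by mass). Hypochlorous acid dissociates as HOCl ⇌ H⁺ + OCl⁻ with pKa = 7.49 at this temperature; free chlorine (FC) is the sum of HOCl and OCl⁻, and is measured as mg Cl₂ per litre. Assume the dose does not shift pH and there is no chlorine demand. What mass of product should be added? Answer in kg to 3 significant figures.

Volume: 161,000 US gal × 3.785 L/gal = 609,385 L.
[OCl⁻]/[HOCl] = 10^(pH − pKa) = 10^(7.53 − 7.49) = 1.096; fraction as HOCl = 1/(1 + 1.096) = 0.477.
Free chlorine required for 2.79 ppm HOCl: 2.79 / 0.477 = 5.849 ppm.
FC to add: 5.849 − 0.7 = 5.149 mg/L as Cl₂.
Cl₂ equivalent: 5.149 mg/L × 609,385 L = 3138 g.
Product at 59.7% available Cl: 3138 / 0.597 = 5256 g.

5.26 kg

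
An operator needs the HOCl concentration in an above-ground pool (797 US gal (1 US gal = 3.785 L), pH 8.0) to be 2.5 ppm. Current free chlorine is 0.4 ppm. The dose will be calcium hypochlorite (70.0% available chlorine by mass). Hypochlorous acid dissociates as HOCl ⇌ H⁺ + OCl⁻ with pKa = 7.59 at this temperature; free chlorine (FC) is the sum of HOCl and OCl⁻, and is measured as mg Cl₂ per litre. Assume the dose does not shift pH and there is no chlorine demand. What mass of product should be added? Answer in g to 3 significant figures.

Volume: 797 US gal × 3.785 L/gal = 3,017 L.
[OCl⁻]/[HOCl] = 10^(pH − pKa) = 10^(8.0 − 7.59) = 2.57; fraction as HOCl = 1/(1 + 2.57) = 0.2801.
Free chlorine required for 2.5 ppm HOCl: 2.5 / 0.2801 = 8.926 ppm.
FC to add: 8.926 − 0.4 = 8.526 mg/L as Cl₂.
Cl₂ equivalent: 8.526 mg/L × 3,017 L = 25.72 g.
Product at 70.0% available Cl: 25.72 / 0.7 = 36.74 g.

36.7 g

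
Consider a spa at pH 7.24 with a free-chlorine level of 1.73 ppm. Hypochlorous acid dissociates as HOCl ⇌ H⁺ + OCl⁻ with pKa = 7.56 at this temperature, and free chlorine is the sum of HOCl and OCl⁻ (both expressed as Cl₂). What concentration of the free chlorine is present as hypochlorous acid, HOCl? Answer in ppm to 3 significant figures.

[OCl⁻]/[HOCl] = 10^(pH − pKa) = 10^(7.24 − 7.56) = 10^-0.32 = 0.4786.
Fraction as HOCl = 1 / (1 + 0.4786) = 0.6763.
HOCl = 0.6763 × 1.73 ppm = 1.17 ppm.

1.17 ppm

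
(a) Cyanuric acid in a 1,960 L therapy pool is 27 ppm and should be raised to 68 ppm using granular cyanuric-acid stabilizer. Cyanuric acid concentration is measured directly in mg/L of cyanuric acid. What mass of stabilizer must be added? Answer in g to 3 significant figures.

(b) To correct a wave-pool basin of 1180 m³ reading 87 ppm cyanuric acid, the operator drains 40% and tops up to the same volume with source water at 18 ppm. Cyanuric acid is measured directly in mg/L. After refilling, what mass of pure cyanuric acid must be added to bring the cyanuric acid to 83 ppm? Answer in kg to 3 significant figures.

(a) CYA to add: (68 − 27) = 41 mg/L × 1,960 L = 80.36 g cyanuric acid.

(b) Volume: 1180 m³ = 1,180,000 L.
(b) After draining 40% and refilling: 87 × 0.60 + 18 × 0.40 = 59.4 ppm.
(b) Deficit to target: 83 − 59.4 = 23.6 mg/L.
(b) Mass: 23.6 mg/L × 1,180,000 L = 27,850 g cyanuric acid.

(a) 80.4 g; (b) 27.8 kg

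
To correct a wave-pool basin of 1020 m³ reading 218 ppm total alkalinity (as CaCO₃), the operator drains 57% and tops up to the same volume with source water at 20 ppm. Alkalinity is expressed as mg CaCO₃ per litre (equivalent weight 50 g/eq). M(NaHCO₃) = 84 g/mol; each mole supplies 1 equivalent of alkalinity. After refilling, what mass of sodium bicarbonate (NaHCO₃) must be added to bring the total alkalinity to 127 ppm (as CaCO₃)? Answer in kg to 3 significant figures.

Volume: 1020 m³ = 1,020,000 L.
After draining 57% and refilling: 218 × 0.43 + 20 × 0.57 = 105.14 ppm.
Deficit to target: 127 − 105.14 = 21.86 mg/L.
As CaCO₃: 21.86 mg/L × 1,020,000 L = 22,300 g; ÷ 50 g/eq ÷ 1 = 445.9 mol NaHCO₃.
Mass: 445.9 × 84 = 37,460 g.

37.5 kg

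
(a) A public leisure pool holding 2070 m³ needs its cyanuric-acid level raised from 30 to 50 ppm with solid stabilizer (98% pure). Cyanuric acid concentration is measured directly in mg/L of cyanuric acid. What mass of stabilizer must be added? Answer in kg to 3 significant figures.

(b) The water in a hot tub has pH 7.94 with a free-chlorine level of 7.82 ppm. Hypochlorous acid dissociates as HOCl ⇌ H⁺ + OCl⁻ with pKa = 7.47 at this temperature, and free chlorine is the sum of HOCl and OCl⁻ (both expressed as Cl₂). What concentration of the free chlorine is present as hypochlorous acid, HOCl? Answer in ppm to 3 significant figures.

(a) Volume: 2070 m³ = 2,070,000 L.
(a) CYA to add: (50 − 30) = 20 mg/L × 2,070,000 L = 41,400 g cyanuric acid.
(a) At 98% purity: 41,400 / 0.98 = 42,240 g product.

(b) [OCl⁻]/[HOCl] = 10^(pH − pKa) = 10^(7.94 − 7.47) = 10^0.47 = 2.951.
(b) Fraction as HOCl = 1 / (1 + 2.951) = 0.2531.
(b) HOCl = 0.2531 × 7.82 ppm = 1.979 ppm.

(a) 42.2 kg; (b) 1.98 ppm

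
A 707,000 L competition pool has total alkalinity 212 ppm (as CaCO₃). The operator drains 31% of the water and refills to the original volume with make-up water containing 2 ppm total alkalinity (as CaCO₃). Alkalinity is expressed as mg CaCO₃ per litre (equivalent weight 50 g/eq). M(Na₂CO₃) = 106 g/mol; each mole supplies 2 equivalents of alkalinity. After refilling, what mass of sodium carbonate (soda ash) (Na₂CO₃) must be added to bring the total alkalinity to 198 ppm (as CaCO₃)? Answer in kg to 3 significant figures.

38.3 kg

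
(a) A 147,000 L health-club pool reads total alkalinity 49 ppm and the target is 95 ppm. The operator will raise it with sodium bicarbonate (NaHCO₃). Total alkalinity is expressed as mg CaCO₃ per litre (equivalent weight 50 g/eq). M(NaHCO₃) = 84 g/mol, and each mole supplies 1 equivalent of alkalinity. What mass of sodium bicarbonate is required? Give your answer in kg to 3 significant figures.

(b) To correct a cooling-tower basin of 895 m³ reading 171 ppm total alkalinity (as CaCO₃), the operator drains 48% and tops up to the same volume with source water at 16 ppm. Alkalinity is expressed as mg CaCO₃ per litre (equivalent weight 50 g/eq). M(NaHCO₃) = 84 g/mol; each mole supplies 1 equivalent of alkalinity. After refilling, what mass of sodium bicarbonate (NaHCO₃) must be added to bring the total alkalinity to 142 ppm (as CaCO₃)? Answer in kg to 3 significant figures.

(a) 11.4 kg; (b) 68.3 kg

(a) Alkalinity to add: (95 − 49) = 46 mg/L as CaCO₃ × 147,000 L = 6762 g as CaCO₃.
(a) Equivalents: 6762 g ÷ 50 g/eq = 135.2 eq.
(a) NaHCO₃ supplies 1 eq per mole → 135.2 mol.
(a) Mass: 135.2 mol × 84 g/mol = 11,360 g.

(b) Volume: 895 m³ = 895,000 L.
(b) After draining 48% and refilling: 171 × 0.52 + 16 × 0.48 = 96.6 ppm.
(b) Deficit to target: 142 − 96.6 = 45.4 mg/L.
(b) As CaCO₃: 45.4 mg/L × 895,000 L = 40,630 g; ÷ 50 g/eq ÷ 1 = 812.7 mol NaHCO₃.
(b) Mass: 812.7 × 84 = 68,260 g.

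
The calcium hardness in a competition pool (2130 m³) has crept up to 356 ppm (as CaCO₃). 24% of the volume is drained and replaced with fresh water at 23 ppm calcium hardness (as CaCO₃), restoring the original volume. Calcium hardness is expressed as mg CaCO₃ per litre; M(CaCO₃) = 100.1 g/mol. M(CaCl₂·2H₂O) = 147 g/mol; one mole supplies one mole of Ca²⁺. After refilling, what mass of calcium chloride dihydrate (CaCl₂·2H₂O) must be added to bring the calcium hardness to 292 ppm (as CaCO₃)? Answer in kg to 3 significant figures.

49.8 kg

Volume: 2130 m³ = 2,130,000 L.
After draining 24% and refilling: 356 × 0.76 + 23 × 0.24 = 276.08 ppm.
Deficit to target: 292 − 276.08 = 15.92 mg/L.
As CaCO₃: 15.92 mg/L × 2,130,000 L = 33,910 g; ÷ 100.1 = 338.8 mol Ca²⁺.
Mass: 338.8 × 147 = 49,800 g.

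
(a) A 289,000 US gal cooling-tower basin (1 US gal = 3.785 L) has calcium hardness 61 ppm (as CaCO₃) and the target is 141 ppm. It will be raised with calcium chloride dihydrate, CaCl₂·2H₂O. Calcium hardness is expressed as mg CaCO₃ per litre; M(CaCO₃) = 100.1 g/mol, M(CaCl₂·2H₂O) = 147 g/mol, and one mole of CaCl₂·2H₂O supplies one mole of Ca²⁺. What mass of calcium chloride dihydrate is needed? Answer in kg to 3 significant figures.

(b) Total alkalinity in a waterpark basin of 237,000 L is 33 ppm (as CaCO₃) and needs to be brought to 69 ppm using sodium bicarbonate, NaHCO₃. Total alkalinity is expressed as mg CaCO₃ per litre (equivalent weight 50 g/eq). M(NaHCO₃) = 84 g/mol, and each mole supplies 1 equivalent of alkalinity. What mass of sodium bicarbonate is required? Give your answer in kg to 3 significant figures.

(a) Volume: 289,000 US gal × 3.785 L/gal = 1,093,865 L.
(a) Hardness to add: (141 − 61) = 80 mg/L as CaCO₃ × 1,093,865 L = 87,510 g as CaCO₃.
(a) Moles of Ca²⁺ (1 mol Ca²⁺ ≡ 1 mol CaCO₃): 87,510 / 100.1 g/mol = 874.2 mol.
(a) Mass of CaCl₂·2H₂O: 874.2 × 147 = 128,500 g.

(b) Alkalinity to add: (69 − 33) = 36 mg/L as CaCO₃ × 237,000 L = 8532 g as CaCO₃.
(b) Equivalents: 8532 g ÷ 50 g/eq = 170.6 eq.
(b) NaHCO₃ supplies 1 eq per mole → 170.6 mol.
(b) Mass: 170.6 mol × 84 g/mol = 14,330 g.

(a) 129 kg; (b) 14.3 kg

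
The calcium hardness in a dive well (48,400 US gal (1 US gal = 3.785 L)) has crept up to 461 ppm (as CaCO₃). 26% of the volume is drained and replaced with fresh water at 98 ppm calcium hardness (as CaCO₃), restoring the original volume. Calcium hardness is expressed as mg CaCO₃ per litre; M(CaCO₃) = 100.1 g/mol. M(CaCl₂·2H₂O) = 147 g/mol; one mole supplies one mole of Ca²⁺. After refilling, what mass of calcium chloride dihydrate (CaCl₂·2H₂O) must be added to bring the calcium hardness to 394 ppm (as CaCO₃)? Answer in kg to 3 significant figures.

Volume: 48,400 US gal × 3.785 L/gal = 183,194 L.
After draining 26% and refilling: 461 × 0.74 + 98 × 0.26 = 366.62 ppm.
Deficit to target: 394 − 366.62 = 27.38 mg/L.
As CaCO₃: 27.38 mg/L × 183,194 L = 5016 g; ÷ 100.1 = 50.11 mol Ca²⁺.
Mass: 50.11 × 147 = 7366 g.

7.37 kg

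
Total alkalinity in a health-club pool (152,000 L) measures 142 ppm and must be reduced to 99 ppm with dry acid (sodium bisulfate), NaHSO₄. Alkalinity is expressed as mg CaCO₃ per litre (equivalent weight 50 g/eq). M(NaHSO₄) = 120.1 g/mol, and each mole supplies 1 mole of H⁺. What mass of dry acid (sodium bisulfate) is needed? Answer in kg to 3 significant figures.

Alkalinity to neutralize: (142 − 99) = 43 mg/L as CaCO₃ × 152,000 L = 6536 g as CaCO₃.
Equivalents of H⁺ required: 6536 ÷ 50 g/eq = 130.7 eq = 130.7 mol NaHSO₄.
Mass of NaHSO₄: 130.7 × 120.1 = 15,700 g.

15.7 kg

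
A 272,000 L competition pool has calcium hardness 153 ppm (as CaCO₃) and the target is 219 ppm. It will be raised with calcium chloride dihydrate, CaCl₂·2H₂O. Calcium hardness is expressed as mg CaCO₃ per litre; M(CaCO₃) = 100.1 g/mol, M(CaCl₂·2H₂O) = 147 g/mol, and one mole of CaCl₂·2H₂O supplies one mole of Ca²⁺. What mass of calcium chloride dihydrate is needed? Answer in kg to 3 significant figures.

26.4 kg

Hardness to add: (219 − 153) = 66 mg/L as CaCO₃ × 272,000 L = 17,950 g as CaCO₃.
Moles of Ca²⁺ (1 mol Ca²⁺ ≡ 1 mol CaCO₃): 17,950 / 100.1 g/mol = 179.3 mol.
Mass of CaCl₂·2H₂O: 179.3 × 147 = 26,360 g.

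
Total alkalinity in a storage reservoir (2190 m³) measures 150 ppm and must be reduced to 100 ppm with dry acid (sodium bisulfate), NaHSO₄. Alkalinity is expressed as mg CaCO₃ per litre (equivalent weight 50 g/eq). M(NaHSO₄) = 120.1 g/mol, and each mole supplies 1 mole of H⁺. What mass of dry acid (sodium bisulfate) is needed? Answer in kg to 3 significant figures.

Volume: 2190 m³ = 2,190,000 L.
Alkalinity to neutralize: (150 − 100) = 50 mg/L as CaCO₃ × 2,190,000 L = 109,500 g as CaCO₃.
Equivalents of H⁺ required: 109,500 ÷ 50 g/eq = 2190 eq = 2190 mol NaHSO₄.
Mass of NaHSO₄: 2190 × 120.1 = 263,000 g.

263 kg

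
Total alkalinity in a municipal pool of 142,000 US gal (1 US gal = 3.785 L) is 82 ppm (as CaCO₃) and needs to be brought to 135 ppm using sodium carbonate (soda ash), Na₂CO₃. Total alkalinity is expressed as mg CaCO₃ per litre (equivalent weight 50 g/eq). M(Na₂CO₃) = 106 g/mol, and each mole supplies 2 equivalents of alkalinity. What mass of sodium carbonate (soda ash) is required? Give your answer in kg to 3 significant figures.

Volume: 142,000 US gal × 3.785 L/gal = 537,470 L.
Alkalinity to add: (135 − 82) = 53 mg/L as CaCO₃ × 537,470 L = 28,490 g as CaCO₃.
Equivalents: 28,490 g ÷ 50 g/eq = 569.7 eq.
Each mole of Na₂CO₃ supplies 2 eq, so 569.7 / 2 = 284.9 mol.
Mass: 284.9 mol × 106 g/mol = 30,200 g.

30.2 kg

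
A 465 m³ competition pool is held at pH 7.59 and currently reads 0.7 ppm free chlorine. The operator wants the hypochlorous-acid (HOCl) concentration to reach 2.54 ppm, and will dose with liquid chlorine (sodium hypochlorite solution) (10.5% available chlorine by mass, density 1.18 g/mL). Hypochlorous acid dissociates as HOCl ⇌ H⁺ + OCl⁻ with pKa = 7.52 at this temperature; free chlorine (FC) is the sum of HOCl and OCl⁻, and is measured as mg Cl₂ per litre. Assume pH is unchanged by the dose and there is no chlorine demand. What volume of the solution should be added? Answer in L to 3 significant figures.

18.1 L

Volume: 465 m³ = 465,000 L.
[OCl⁻]/[HOCl] = 10^(pH − pKa) = 10^(7.59 − 7.52) = 1.175; fraction as HOCl = 1/(1 + 1.175) = 0.4598.
Free chlorine required for 2.54 ppm HOCl: 2.54 / 0.4598 = 5.524 ppm.
FC to add: 5.524 − 0.7 = 4.824 mg/L as Cl₂.
Cl₂ equivalent: 4.824 mg/L × 465,000 L = 2243 g.
Product at 10.5% available Cl: 2243 / 0.105 = 21,360 g.
Volume: 21,360 g ÷ 1.18 g/mL = 18,110 mL.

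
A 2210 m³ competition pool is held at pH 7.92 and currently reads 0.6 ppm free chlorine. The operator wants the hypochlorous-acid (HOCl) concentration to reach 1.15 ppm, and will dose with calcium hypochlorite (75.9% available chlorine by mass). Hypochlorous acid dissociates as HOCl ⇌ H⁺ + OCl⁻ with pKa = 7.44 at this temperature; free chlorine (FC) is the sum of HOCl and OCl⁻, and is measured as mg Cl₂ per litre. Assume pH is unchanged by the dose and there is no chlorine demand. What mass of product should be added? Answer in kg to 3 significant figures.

Volume: 2210 m³ = 2,210,000 L.
[OCl⁻]/[HOCl] = 10^(pH − pKa) = 10^(7.92 − 7.44) = 3.02; fraction as HOCl = 1/(1 + 3.02) = 0.2488.
Free chlorine required for 1.15 ppm HOCl: 1.15 / 0.2488 = 4.623 ppm.
FC to add: 4.623 − 0.6 = 4.023 mg/L as Cl₂.
Cl₂ equivalent: 4.023 mg/L × 2,210,000 L = 8891 g.
Product at 75.9% available Cl: 8891 / 0.759 = 11,710 g.

11.7 kg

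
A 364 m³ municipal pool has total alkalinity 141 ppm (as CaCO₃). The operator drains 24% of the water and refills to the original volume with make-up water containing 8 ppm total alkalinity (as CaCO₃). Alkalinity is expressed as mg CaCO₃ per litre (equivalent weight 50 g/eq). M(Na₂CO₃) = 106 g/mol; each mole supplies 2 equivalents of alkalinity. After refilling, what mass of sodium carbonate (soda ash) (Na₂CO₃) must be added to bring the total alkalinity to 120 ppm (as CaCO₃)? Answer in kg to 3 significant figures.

Volume: 364 m³ = 364,000 L.
After draining 24% and refilling: 141 × 0.76 + 8 × 0.24 = 109.08 ppm.
Deficit to target: 120 − 109.08 = 10.92 mg/L.
As CaCO₃: 10.92 mg/L × 364,000 L = 3975 g; ÷ 50 g/eq ÷ 2 = 39.75 mol Na₂CO₃.
Mass: 39.75 × 106 = 4213 g.

4.21 kg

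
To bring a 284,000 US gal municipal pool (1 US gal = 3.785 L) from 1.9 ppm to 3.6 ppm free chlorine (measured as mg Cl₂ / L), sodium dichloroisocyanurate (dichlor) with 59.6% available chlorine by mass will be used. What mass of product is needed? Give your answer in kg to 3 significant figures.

3.07 kg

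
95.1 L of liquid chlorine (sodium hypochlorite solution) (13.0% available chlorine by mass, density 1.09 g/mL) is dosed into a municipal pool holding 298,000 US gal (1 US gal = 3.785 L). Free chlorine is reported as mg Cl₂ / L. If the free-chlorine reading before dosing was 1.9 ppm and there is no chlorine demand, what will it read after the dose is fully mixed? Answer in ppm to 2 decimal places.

13.85 ppm

Volume: 298,000 US gal × 3.785 L/gal = 1,127,930 L.
Mass of solution: 95.1 L × 1000 mL/L × 1.09 g/mL = 103,700 g.
Available chlorine delivered: 103,700 g × 0.13 = 13,480 g as Cl₂.
Concentration rise: 13,480 g / 1,127,930 L = 11.95 mg/L = 11.95 ppm.
Final FC: 1.9 + 11.95 = 13.85 ppm.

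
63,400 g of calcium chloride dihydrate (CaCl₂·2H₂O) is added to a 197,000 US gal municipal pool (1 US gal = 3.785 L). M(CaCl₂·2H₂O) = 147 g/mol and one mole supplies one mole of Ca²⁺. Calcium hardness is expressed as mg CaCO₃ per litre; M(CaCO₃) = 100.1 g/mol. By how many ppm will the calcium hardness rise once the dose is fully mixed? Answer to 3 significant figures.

57.9 ppm

Volume: 197,000 US gal × 3.785 L/gal = 745,645 L.
Moles of Ca²⁺: 63,400 g ÷ 147 g/mol = 431.3 mol.
As CaCO₃: 431.3 mol × 100.1 g/mol = 43,170 g.
Rise: 43,170 g / 745,645 L × 1000 = 57.9 mg/L.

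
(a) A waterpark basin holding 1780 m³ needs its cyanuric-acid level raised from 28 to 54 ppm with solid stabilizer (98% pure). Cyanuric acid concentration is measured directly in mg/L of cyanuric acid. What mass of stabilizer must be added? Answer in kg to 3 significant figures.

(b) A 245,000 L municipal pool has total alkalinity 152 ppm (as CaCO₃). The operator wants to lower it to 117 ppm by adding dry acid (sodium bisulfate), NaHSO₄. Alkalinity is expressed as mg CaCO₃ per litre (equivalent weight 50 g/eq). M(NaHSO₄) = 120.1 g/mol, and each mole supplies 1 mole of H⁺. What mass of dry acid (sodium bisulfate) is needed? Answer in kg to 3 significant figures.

(a) Volume: 1780 m³ = 1,780,000 L.
(a) CYA to add: (54 − 28) = 26 mg/L × 1,780,000 L = 46,280 g cyanuric acid.
(a) At 98% purity: 46,280 / 0.98 = 47,220 g product.

(b) Alkalinity to neutralize: (152 − 117) = 35 mg/L as CaCO₃ × 245,000 L = 8575 g as CaCO₃.
(b) Equivalents of H⁺ required: 8575 ÷ 50 g/eq = 171.5 eq = 171.5 mol NaHSO₄.
(b) Mass of NaHSO₄: 171.5 × 120.1 = 20,600 g.

(a) 47.2 kg; (b) 20.6 kg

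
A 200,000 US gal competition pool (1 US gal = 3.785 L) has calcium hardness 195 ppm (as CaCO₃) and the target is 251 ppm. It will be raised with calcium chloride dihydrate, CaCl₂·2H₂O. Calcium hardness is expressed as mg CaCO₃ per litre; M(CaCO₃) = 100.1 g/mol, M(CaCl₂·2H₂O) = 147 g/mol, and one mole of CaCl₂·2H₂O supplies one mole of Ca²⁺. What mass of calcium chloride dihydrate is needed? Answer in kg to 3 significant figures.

62.3 kg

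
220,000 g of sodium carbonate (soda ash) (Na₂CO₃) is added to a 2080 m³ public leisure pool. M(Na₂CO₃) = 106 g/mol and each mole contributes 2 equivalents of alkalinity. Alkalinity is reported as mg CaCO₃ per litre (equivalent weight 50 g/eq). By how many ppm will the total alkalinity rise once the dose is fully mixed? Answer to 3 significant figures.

99.8 ppm

Volume: 2080 m³ = 2,080,000 L.
Moles of Na₂CO₃: 220,000 g ÷ 106 g/mol = 2075 mol → 4151 eq of alkalinity.
As CaCO₃: 4151 eq × 50 g/eq = 207,500 g.
Rise: 207,500 g / 2,080,000 L × 1000 = 99.78 mg/L.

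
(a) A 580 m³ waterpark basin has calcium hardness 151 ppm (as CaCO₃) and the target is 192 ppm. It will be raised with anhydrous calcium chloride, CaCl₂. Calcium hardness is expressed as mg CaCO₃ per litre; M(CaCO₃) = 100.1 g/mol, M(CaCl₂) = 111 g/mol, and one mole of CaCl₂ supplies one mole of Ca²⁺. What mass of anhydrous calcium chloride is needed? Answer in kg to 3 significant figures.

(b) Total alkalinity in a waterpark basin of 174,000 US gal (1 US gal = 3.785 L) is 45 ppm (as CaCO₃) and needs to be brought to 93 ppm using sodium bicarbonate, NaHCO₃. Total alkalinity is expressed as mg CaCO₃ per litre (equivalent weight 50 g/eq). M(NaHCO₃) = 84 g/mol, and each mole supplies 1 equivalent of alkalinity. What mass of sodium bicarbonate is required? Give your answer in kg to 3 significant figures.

(a) Volume: 580 m³ = 580,000 L.
(a) Hardness to add: (192 − 151) = 41 mg/L as CaCO₃ × 580,000 L = 23,780 g as CaCO₃.
(a) Moles of Ca²⁺ (1 mol Ca²⁺ ≡ 1 mol CaCO₃): 23,780 / 100.1 g/mol = 237.6 mol.
(a) Mass of CaCl₂: 237.6 × 111 = 26,370 g.

(b) Volume: 174,000 US gal × 3.785 L/gal = 658,590 L.
(b) Alkalinity to add: (93 − 45) = 48 mg/L as CaCO₃ × 658,590 L = 31,610 g as CaCO₃.
(b) Equivalents: 31,610 g ÷ 50 g/eq = 632.2 eq.
(b) NaHCO₃ supplies 1 eq per mole → 632.2 mol.
(b) Mass: 632.2 mol × 84 g/mol = 53,110 g.

(a) 26.4 kg; (b) 53.1 kg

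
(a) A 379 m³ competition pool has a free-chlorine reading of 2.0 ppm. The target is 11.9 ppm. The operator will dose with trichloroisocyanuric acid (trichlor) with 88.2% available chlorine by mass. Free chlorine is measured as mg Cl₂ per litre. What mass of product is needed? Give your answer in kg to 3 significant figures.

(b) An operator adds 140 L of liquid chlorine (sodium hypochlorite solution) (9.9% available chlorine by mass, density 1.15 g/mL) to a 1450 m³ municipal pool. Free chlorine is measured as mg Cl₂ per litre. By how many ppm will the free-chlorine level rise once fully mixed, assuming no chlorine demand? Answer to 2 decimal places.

(a) 4.25 kg; (b) 10.99 ppm

(a) Volume: 379 m³ = 379,000 L.
(a) Chlorine deficit: 11.9 − 2.0 = 9.9 ppm = 9.9 mg/L as Cl₂.
(a) Cl₂ equivalent needed: 9.9 mg/L × 379,000 L = 3,752,000 mg = 3752 g.
(a) Product at 88.2% available chlorine: 3752 / 0.882 = 4254 g.

(b) Volume: 1450 m³ = 1,450,000 L.
(b) Mass of solution: 140 L × 1000 mL/L × 1.15 g/mL = 161,000 g.
(b) Available chlorine delivered: 161,000 g × 0.099 = 15,940 g as Cl₂.
(b) Concentration rise: 15,940 g / 1,450,000 L = 10.99 mg/L = 10.99 ppm.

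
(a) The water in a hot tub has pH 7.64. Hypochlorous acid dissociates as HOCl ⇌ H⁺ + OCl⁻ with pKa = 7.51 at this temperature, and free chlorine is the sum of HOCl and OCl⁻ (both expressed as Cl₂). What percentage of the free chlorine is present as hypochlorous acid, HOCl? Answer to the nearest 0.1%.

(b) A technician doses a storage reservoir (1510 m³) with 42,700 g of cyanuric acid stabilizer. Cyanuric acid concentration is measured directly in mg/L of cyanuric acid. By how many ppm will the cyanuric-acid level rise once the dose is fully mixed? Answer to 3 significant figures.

(a) 42.6%; (b) 28.3 ppm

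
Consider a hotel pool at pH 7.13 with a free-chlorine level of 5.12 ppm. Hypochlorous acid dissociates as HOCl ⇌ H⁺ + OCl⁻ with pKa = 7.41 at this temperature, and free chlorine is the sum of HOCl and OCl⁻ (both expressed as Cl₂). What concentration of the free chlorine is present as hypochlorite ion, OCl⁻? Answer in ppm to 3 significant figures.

1.76 ppm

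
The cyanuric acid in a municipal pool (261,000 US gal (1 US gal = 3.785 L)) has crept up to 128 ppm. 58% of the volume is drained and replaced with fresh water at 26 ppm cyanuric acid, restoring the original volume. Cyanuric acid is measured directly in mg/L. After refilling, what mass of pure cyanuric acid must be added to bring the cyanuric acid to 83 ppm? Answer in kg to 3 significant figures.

Volume: 261,000 US gal × 3.785 L/gal = 987,885 L.
After draining 58% and refilling: 128 × 0.42 + 26 × 0.58 = 68.84 ppm.
Deficit to target: 83 − 68.84 = 14.16 mg/L.
Mass: 14.16 mg/L × 987,885 L = 13,990 g cyanuric acid.

14.0 kg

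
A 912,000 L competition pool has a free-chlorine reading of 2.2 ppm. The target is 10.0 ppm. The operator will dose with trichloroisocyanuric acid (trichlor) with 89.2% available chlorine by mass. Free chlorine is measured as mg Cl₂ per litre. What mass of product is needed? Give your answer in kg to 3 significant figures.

Chlorine deficit: 10.0 − 2.2 = 7.8 ppm = 7.8 mg/L as Cl₂.
Cl₂ equivalent needed: 7.8 mg/L × 912,000 L = 7,114,000 mg = 7114 g.
Product at 89.2% available chlorine: 7114 / 0.892 = 7975 g.

7.97 kg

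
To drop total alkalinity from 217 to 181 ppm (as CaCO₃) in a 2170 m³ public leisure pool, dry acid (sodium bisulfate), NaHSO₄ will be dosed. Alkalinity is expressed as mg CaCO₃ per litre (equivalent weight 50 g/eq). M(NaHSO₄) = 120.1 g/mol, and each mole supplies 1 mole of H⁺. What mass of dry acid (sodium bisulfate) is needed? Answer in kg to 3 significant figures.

188 kg

Volume: 2170 m³ = 2,170,000 L.
Alkalinity to neutralize: (217 − 181) = 36 mg/L as CaCO₃ × 2,170,000 L = 78,120 g as CaCO₃.
Equivalents of H⁺ required: 78,120 ÷ 50 g/eq = 1562 eq = 1562 mol NaHSO₄.
Mass of NaHSO₄: 1562 × 120.1 = 187,600 g.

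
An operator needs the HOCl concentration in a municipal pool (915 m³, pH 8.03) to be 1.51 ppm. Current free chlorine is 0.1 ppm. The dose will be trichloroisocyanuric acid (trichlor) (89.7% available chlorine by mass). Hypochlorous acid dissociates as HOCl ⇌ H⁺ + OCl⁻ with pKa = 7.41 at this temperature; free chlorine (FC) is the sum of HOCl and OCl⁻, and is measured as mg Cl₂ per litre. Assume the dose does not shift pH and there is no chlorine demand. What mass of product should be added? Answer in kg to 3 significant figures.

7.86 kg

Volume: 915 m³ = 915,000 L.
[OCl⁻]/[HOCl] = 10^(pH − pKa) = 10^(8.03 − 7.41) = 4.169; fraction as HOCl = 1/(1 + 4.169) = 0.1935.
Free chlorine required for 1.51 ppm HOCl: 1.51 / 0.1935 = 7.805 ppm.
FC to add: 7.805 − 0.1 = 7.705 mg/L as Cl₂.
Cl₂ equivalent: 7.705 mg/L × 915,000 L = 7050 g.
Product at 89.7% available Cl: 7050 / 0.897 = 7859 g.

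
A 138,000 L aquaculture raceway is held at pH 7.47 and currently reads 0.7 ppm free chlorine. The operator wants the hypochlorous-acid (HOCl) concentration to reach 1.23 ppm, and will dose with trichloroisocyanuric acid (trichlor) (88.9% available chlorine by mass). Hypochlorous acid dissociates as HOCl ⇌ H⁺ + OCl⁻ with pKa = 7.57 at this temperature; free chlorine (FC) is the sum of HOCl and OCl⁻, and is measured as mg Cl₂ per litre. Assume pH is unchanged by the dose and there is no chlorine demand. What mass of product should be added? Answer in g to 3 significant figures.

[OCl⁻]/[HOCl] = 10^(pH − pKa) = 10^(7.47 − 7.57) = 0.7943; fraction as HOCl = 1/(1 + 0.7943) = 0.5573.
Free chlorine required for 1.23 ppm HOCl: 1.23 / 0.5573 = 2.207 ppm.
FC to add: 2.207 − 0.7 = 1.507 mg/L as Cl₂.
Cl₂ equivalent: 1.507 mg/L × 138,000 L = 208 g.
Product at 88.9% available Cl: 208 / 0.889 = 233.9 g.

234 g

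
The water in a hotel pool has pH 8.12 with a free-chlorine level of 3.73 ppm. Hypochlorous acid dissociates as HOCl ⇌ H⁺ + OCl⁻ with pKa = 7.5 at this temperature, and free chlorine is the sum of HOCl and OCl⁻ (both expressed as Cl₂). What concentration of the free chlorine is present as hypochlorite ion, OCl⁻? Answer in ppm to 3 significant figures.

3.01 ppm

[OCl⁻]/[HOCl] = 10^(pH − pKa) = 10^(8.12 − 7.5) = 10^0.62 = 4.169.
Fraction as HOCl = 1 / (1 + 4.169) = 0.1935.
OCl⁻ = (1 − 0.1935) × 3.73 ppm = 3.008 ppm.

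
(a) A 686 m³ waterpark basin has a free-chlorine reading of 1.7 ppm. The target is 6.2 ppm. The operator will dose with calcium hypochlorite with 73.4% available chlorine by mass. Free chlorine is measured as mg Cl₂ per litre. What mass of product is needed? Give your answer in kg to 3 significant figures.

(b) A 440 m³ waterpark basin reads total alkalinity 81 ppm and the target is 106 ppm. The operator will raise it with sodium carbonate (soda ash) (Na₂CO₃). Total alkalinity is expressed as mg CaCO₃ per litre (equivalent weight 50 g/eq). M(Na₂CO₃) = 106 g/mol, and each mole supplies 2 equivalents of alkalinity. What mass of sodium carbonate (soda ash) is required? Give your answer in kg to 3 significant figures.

(a) 4.21 kg; (b) 11.7 kg

(a) Volume: 686 m³ = 686,000 L.
(a) Chlorine deficit: 6.2 − 1.7 = 4.5 ppm = 4.5 mg/L as Cl₂.
(a) Cl₂ equivalent needed: 4.5 mg/L × 686,000 L = 3,087,000 mg = 3087 g.
(a) Product at 73.4% available chlorine: 3087 / 0.734 = 4206 g.

(b) Volume: 440 m³ = 440,000 L.
(b) Alkalinity to add: (106 − 81) = 25 mg/L as CaCO₃ × 440,000 L = 11,000 g as CaCO₃.
(b) Equivalents: 11,000 g ÷ 50 g/eq = 220 eq.
(b) Each mole of Na₂CO₃ supplies 2 eq, so 220 / 2 = 110 mol.
(b) Mass: 110 mol × 106 g/mol = 11,660 g.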